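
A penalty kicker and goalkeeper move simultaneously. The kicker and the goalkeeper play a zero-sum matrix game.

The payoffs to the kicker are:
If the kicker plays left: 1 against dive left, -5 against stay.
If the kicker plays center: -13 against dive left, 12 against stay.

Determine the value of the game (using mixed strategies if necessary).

-53/31

Row minima are -5 and -13, so the kicker's maximin is -5; column maxima are 1 and 12, so the goalkeeper's minimax is 1. These differ, so the equilibrium is in mixed strategies.
Let the kicker play left with probability p. The goalkeeper is indifferent when p − 13(1−p) = −5p + 12(1−p), giving p = 25/31.
Let the goalkeeper play dive left with probability q. The kicker is indifferent when q − 5(1−q) = −13q + 12(1−q), giving q = 17/31.
The value is 1·(17/31) + (-5)·(14/31) = -53/31.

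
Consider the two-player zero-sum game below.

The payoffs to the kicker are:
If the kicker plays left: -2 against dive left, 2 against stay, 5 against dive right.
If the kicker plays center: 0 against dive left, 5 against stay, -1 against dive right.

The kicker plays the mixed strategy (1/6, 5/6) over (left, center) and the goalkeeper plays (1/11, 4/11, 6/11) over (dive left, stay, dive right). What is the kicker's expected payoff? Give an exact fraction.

53/33

Against (1/11, 4/11, 6/11), each row's expected payoff is left: 36/11; center: 14/11.
Taking the (1/6, 5/6)-weighted average: (1/6)·(36/11) + (5/6)·(14/11) = 53/33.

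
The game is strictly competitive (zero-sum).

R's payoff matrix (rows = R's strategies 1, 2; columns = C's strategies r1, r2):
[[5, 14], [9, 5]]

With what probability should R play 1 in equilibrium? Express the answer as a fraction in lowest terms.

4/13

Row minima are 5 and 5, so R's maximin is 5; column maxima are 9 and 14, so C's minimax is 9. These differ, so the equilibrium is in mixed strategies.
Let R play 1 with probability p. C is indifferent when 5p + 9(1−p) = 14p + 5(1−p), giving p = 4/13.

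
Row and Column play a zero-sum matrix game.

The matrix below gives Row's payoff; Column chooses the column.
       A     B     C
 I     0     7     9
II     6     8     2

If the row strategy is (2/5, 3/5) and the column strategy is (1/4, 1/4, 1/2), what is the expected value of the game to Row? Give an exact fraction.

26/5

Against (1/4, 1/4, 1/2), each row's expected payoff is I: 25/4; II: 9/2.
Taking the (2/5, 3/5)-weighted average: (2/5)·(25/4) + (3/5)·(9/2) = 26/5.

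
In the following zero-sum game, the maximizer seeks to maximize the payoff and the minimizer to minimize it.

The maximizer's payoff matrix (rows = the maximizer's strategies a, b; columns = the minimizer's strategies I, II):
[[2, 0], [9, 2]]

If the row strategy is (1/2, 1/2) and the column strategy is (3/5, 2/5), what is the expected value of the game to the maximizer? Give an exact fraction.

Against (3/5, 2/5), each row's expected payoff is a: 6/5; b: 31/5.
Taking the (1/2, 1/2)-weighted average: (1/2)·(6/5) + (1/2)·(31/5) = 37/10.

37/10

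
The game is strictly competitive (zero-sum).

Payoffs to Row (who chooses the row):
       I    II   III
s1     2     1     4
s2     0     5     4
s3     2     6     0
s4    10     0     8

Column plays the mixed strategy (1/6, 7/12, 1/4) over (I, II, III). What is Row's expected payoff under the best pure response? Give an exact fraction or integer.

47/12

s1: (2)·(1/6) + (1)·(7/12) + (4)·(1/4) = 23/12.
s2: (0)·(1/6) + (5)·(7/12) + (4)·(1/4) = 47/12.
s3: (2)·(1/6) + (6)·(7/12) + (0)·(1/4) = 23/6.
s4: (10)·(1/6) + (0)·(7/12) + (8)·(1/4) = 11/3.
The best pure response is s2 with expected payoff 47/12.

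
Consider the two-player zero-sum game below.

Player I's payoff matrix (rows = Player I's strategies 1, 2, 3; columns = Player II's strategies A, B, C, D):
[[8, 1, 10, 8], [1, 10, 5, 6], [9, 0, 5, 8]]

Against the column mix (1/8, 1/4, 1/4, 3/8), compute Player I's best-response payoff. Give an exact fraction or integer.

1: (8)·(1/8) + (1)·(1/4) + (10)·(1/4) + (8)·(3/8) = 27/4.
2: (1)·(1/8) + (10)·(1/4) + (5)·(1/4) + (6)·(3/8) = 49/8.
3: (9)·(1/8) + (0)·(1/4) + (5)·(1/4) + (8)·(3/8) = 43/8.
The best pure response is 1 with expected payoff 27/4.

27/4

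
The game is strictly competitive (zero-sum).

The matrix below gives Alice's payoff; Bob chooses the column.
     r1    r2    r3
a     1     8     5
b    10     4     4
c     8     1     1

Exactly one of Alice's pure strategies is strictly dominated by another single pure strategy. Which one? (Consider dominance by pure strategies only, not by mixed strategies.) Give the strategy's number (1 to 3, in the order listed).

Compare c with b: 10 > 8, 4 > 1, 4 > 1.
So b strictly dominates c for Alice; c is strictly dominated.

3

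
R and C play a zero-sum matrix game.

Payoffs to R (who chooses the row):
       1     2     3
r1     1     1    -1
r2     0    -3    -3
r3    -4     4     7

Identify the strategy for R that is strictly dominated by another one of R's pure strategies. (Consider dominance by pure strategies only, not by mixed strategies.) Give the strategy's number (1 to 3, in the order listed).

2

Compare r2 with r1: 1 > 0, 1 > -3, -1 > -3.
So r1 strictly dominates r2 for R; r2 is strictly dominated.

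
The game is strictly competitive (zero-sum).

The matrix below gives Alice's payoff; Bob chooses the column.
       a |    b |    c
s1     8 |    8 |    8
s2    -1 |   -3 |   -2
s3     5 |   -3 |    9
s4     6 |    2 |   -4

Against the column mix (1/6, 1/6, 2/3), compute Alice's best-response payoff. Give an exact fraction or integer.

8

s1: (8)·(1/6) + (8)·(1/6) + (8)·(2/3) = 8.
s2: (-1)·(1/6) + (-3)·(1/6) + (-2)·(2/3) = -2.
s3: (5)·(1/6) + (-3)·(1/6) + (9)·(2/3) = 19/3.
s4: (6)·(1/6) + (2)·(1/6) + (-4)·(2/3) = -4/3.
The best pure response is s1 with expected payoff 8.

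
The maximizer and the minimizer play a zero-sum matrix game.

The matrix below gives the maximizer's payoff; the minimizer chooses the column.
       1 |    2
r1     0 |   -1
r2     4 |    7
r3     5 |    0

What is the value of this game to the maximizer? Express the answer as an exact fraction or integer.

Row r1 is strictly dominated by row r3, so the maximizer never plays it.
The remaining 2×2 game on (r2, r3) × (1, 2) has no saddle point. Let the maximizer play r2 with probability p; indifference gives 4p + 5(1−p) = 7p, so p = 5/8.
Similarly the minimizer's optimal q on 1 is 7/8, and the value is 4·(7/8) + (7)·(1/8) = 35/8.

35/8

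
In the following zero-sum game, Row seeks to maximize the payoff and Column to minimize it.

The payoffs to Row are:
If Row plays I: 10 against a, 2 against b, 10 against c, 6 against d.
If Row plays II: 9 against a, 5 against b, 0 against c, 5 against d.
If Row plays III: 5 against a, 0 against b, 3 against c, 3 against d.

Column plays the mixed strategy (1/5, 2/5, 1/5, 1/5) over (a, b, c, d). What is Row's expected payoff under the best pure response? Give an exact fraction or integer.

I: (10)·(1/5) + (2)·(2/5) + (10)·(1/5) + (6)·(1/5) = 6.
II: (9)·(1/5) + (5)·(2/5) + (0)·(1/5) + (5)·(1/5) = 24/5.
III: (5)·(1/5) + (0)·(2/5) + (3)·(1/5) + (3)·(1/5) = 11/5.
The best pure response is I with expected payoff 6.

6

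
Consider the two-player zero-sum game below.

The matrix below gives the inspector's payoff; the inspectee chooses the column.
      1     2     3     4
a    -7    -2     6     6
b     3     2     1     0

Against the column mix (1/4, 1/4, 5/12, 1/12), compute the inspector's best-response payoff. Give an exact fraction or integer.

a: (-7)·(1/4) + (-2)·(1/4) + (6)·(5/12) + (6)·(1/12) = 3/4.
b: (3)·(1/4) + (2)·(1/4) + (1)·(5/12) + (0)·(1/12) = 5/3.
The best pure response is b with expected payoff 5/3.

5/3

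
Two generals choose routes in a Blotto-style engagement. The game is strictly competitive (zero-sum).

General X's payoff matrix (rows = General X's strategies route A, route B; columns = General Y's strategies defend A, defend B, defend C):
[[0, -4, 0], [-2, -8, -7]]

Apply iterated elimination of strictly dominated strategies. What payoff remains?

Column defend A is strictly dominated by defend B for General Y (-4<0, -8<-2); eliminate defend A.
Row route B is strictly dominated by row route A (-4>-8, 0>-7); eliminate route B.
Column defend C is strictly dominated by defend B for General Y (-4<0); eliminate defend C.
Only (route A, defend B) remains, with payoff -4.

-4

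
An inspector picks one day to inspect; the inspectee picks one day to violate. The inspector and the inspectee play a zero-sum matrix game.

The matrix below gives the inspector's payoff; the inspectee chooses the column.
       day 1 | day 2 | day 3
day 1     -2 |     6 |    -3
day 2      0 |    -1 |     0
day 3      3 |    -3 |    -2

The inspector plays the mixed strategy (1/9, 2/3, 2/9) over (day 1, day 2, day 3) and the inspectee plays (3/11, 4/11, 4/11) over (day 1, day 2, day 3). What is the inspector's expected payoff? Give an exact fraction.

-40/99

Against (3/11, 4/11, 4/11), each row's expected payoff is day 1: 6/11; day 2: -4/11; day 3: -1.
Taking the (1/9, 2/3, 2/9)-weighted average: (1/9)·(6/11) + (2/3)·(-4/11) + (2/9)·(-1) = -40/99.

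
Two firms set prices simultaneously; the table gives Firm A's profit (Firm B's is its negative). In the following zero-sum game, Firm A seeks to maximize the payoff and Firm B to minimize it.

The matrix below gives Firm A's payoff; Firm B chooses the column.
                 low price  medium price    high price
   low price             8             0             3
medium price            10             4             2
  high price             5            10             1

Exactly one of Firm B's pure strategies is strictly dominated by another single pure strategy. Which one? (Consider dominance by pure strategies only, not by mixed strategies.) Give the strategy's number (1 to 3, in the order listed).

1

Firm B prefers columns that give Firm A less. Compare low price with high price: 3 < 8, 2 < 10, 1 < 5.
So high price strictly dominates low price for Firm B; low price is strictly dominated.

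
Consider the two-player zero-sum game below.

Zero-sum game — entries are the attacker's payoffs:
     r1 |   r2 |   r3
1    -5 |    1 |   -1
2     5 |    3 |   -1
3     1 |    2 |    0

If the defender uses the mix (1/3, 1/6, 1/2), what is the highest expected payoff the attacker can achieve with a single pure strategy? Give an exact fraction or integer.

5/3

1: (-5)·(1/3) + (1)·(1/6) + (-1)·(1/2) = -2.
2: (5)·(1/3) + (3)·(1/6) + (-1)·(1/2) = 5/3.
3: (1)·(1/3) + (2)·(1/6) + (0)·(1/2) = 2/3.
The best pure response is 2 with expected payoff 5/3.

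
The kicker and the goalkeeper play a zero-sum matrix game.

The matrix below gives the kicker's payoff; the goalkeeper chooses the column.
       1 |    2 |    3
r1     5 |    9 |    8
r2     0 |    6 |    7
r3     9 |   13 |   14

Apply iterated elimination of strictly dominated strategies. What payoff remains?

Column 2 is strictly dominated by 1 for the goalkeeper (5<9, 0<6, 9<13); eliminate 2.
Column 3 is strictly dominated by 1 for the goalkeeper (5<8, 0<7, 9<14); eliminate 3.
Row r2 is strictly dominated by row r1 (5>0); eliminate r2.
Row r1 is strictly dominated by row r3 (9>5); eliminate r1.
Only (r3, 1) remains, with payoff 9.

9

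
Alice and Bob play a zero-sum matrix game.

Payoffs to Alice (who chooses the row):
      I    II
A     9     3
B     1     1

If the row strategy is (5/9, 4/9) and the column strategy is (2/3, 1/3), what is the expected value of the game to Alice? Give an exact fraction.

13/3

Against (2/3, 1/3), each row's expected payoff is A: 7; B: 1.
Taking the (5/9, 4/9)-weighted average: (5/9)·(7) + (4/9)·(1) = 13/3.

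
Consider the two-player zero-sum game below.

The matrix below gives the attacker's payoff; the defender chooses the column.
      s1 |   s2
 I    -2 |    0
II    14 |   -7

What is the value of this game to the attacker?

Row minima are -2 and -7, so the attacker's maximin is -2; column maxima are 14 and 0, so the defender's minimax is 0. These differ, so the equilibrium is in mixed strategies.
Let the attacker play I with probability p. The defender is indifferent when −2p + 14(1−p) = −7(1−p), giving p = 21/23.
Let the defender play s1 with probability q. The attacker is indifferent when −2q = 14q − 7(1−q), giving q = 7/23.
The value is -2·(7/23) + (0)·(16/23) = -14/23.

-14/23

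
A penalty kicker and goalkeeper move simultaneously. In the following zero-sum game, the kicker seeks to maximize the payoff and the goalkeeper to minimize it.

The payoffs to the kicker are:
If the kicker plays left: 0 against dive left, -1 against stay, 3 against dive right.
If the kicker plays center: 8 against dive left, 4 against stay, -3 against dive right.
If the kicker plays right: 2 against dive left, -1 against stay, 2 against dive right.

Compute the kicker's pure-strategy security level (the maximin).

The worst-case payoff for each row is left: -1, center: -3, right: -1.
The best of these is -1.

-1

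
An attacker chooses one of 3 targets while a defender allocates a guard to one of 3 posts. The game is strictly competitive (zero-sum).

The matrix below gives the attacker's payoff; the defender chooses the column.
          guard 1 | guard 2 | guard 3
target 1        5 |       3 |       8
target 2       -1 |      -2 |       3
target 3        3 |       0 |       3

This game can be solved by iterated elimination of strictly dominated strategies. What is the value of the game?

Row target 3 is strictly dominated by row target 1 (5>3, 3>0, 8>3); eliminate target 3.
Row target 2 is strictly dominated by row target 1 (5>-1, 3>-2, 8>3); eliminate target 2.
Column guard 3 is strictly dominated by guard 1 for the defender (5<8); eliminate guard 3.
Column guard 1 is strictly dominated by guard 2 for the defender (3<5); eliminate guard 1.
Only (target 1, guard 2) remains, with payoff 3.

3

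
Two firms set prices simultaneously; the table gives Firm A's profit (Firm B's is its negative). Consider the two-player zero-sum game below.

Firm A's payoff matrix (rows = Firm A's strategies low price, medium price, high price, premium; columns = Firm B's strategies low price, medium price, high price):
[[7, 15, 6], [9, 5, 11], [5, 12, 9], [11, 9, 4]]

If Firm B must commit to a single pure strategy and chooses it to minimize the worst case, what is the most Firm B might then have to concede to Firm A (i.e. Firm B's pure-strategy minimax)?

The worst case (largest entry) in each column is low price: 11, medium price: 15, high price: 11.
The best (smallest) of these is 11.

11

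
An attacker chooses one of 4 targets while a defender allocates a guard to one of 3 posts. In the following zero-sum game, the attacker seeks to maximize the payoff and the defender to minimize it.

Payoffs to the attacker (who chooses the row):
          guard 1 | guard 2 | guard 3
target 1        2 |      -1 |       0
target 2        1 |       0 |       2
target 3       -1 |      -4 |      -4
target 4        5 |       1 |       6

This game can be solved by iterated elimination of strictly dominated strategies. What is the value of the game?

Row target 3 is strictly dominated by row target 1 (2>-1, -1>-4, 0>-4); eliminate target 3.
Row target 1 is strictly dominated by row target 4 (5>2, 1>-1, 6>0); eliminate target 1.
Column guard 1 is strictly dominated by guard 2 for the defender (0<1, 1<5); eliminate guard 1.
Row target 2 is strictly dominated by row target 4 (1>0, 6>2); eliminate target 2.
Column guard 3 is strictly dominated by guard 2 for the defender (1<6); eliminate guard 3.
Only (target 4, guard 2) remains, with payoff 1.

1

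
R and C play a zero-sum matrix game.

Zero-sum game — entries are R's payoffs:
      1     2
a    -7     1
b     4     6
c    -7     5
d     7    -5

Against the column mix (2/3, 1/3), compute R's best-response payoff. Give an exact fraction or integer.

14/3

a: (-7)·(2/3) + (1)·(1/3) = -13/3.
b: (4)·(2/3) + (6)·(1/3) = 14/3.
c: (-7)·(2/3) + (5)·(1/3) = -3.
d: (7)·(2/3) + (-5)·(1/3) = 3.
The best pure response is b with expected payoff 14/3.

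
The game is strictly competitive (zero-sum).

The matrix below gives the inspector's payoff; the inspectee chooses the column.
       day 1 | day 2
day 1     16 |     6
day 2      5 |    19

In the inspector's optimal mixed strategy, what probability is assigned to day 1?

Row minima are 6 and 5, so the inspector's maximin is 6; column maxima are 16 and 19, so the inspectee's minimax is 16. These differ, so the equilibrium is in mixed strategies.
Let the inspector play day 1 with probability p. The inspectee is indifferent when 16p + 5(1−p) = 6p + 19(1−p), giving p = 7/12.

7/12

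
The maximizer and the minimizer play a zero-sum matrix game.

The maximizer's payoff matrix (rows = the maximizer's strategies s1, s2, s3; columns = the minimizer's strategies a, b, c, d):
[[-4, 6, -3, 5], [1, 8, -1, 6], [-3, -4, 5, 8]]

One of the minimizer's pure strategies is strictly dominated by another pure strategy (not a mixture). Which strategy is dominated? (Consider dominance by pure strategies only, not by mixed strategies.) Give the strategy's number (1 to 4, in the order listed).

4

The minimizer prefers columns that give the maximizer less. Compare d with a: -4 < 5, 1 < 6, -3 < 8.
So a strictly dominates d for the minimizer; d is strictly dominated.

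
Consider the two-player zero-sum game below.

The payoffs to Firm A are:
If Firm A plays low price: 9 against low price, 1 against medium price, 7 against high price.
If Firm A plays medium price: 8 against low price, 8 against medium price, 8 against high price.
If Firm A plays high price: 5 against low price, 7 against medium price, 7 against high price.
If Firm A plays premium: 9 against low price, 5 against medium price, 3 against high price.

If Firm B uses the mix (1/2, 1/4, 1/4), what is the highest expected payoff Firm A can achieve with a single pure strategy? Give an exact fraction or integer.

low price: (9)·(1/2) + (1)·(1/4) + (7)·(1/4) = 13/2.
medium price: (8)·(1/2) + (8)·(1/4) + (8)·(1/4) = 8.
high price: (5)·(1/2) + (7)·(1/4) + (7)·(1/4) = 6.
premium: (9)·(1/2) + (5)·(1/4) + (3)·(1/4) = 13/2.
The best pure response is medium price with expected payoff 8.

8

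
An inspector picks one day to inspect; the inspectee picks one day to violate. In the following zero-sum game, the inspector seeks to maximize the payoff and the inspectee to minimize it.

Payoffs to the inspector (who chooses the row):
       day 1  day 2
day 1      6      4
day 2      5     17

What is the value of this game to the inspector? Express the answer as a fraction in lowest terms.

41/7

Row minima are 4 and 5, so the inspector's maximin is 5; column maxima are 6 and 17, so the inspectee's minimax is 6. These differ, so the equilibrium is in mixed strategies.
Let the inspector play day 1 with probability p. The inspectee is indifferent when 6p + 5(1−p) = 4p + 17(1−p), giving p = 6/7.
Let the inspectee play day 1 with probability q. The inspector is indifferent when 6q + 4(1−q) = 5q + 17(1−q), giving q = 13/14.
The value is 6·(13/14) + (4)·(1/14) = 41/7.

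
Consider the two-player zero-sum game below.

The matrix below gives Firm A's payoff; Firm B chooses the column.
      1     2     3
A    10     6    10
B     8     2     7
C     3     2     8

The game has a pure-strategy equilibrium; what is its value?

6

Row minima: 6, 2, 2 → Firm A's maximin is 6.
Column maxima: 10, 6, 10 → Firm B's minimax is 6.
They coincide at (A, 2), so the value is 6.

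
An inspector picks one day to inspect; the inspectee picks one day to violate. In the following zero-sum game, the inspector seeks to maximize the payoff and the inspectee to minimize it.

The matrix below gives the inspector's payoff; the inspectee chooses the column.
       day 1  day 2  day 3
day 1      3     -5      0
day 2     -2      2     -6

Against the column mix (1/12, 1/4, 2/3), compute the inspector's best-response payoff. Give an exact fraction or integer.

day 1: (3)·(1/12) + (-5)·(1/4) + (0)·(2/3) = -1.
day 2: (-2)·(1/12) + (2)·(1/4) + (-6)·(2/3) = -11/3.
The best pure response is day 1 with expected payoff -1.

-1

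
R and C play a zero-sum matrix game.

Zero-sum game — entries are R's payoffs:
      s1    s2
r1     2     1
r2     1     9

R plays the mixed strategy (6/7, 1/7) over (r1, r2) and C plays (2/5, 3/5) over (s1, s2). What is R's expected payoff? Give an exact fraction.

Against (2/5, 3/5), each row's expected payoff is r1: 7/5; r2: 29/5.
Taking the (6/7, 1/7)-weighted average: (6/7)·(7/5) + (1/7)·(29/5) = 71/35.

71/35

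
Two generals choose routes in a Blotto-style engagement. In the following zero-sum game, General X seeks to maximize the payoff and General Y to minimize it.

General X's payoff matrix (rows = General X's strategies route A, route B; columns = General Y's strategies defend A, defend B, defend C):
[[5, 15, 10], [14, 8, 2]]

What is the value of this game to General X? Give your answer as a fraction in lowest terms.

130/17

Column defend B is strictly dominated by defend C for General Y (it gives General X more in every row).
The remaining 2×2 game on (route A, route B) × (defend A, defend C) has no saddle point. Let General X play route A with probability p; indifference gives 5p + 14(1−p) = 10p + 2(1−p), so p = 12/17.
Similarly General Y's optimal q on defend A is 8/17, and the value is 5·(8/17) + (10)·(9/17) = 130/17.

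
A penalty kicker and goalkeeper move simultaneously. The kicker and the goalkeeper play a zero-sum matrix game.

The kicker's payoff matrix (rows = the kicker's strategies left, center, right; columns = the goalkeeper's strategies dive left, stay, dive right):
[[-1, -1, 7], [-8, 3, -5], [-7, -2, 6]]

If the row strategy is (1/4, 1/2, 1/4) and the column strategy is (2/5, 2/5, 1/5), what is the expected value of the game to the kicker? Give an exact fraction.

Against (2/5, 2/5, 1/5), each row's expected payoff is left: 3/5; center: -3; right: -12/5.
Taking the (1/4, 1/2, 1/4)-weighted average: (1/4)·(3/5) + (1/2)·(-3) + (1/4)·(-12/5) = -39/20.

-39/20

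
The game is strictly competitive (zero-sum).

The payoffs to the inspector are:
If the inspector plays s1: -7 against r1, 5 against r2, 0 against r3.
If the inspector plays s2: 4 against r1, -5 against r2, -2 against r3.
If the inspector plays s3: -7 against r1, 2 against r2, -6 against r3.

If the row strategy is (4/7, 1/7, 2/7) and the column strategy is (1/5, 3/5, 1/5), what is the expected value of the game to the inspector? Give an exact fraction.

1/7

Against (1/5, 3/5, 1/5), each row's expected payoff is s1: 8/5; s2: -13/5; s3: -7/5.
Taking the (4/7, 1/7, 2/7)-weighted average: (4/7)·(8/5) + (1/7)·(-13/5) + (2/7)·(-7/5) = 1/7.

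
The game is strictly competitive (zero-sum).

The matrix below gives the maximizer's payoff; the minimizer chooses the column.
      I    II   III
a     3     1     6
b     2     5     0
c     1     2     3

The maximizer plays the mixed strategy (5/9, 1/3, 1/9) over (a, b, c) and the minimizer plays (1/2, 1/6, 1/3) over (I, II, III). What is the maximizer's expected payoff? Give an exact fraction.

Against (1/2, 1/6, 1/3), each row's expected payoff is a: 11/3; b: 11/6; c: 11/6.
Taking the (5/9, 1/3, 1/9)-weighted average: (5/9)·(11/3) + (1/3)·(11/6) + (1/9)·(11/6) = 77/27.

77/27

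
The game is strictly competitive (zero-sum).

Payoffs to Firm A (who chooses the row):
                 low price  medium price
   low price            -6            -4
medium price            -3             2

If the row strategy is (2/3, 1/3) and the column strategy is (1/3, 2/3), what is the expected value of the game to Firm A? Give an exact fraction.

-3

Against (1/3, 2/3), each row's expected payoff is low price: -14/3; medium price: 1/3.
Taking the (2/3, 1/3)-weighted average: (2/3)·(-14/3) + (1/3)·(1/3) = -3.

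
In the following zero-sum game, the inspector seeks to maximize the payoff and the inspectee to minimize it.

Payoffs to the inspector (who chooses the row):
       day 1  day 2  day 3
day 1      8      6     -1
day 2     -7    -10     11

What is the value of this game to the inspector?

2

Column day 1 is strictly dominated by day 2 for the inspectee (it gives the inspector more in every row).
The remaining 2×2 game on (day 1, day 2) × (day 2, day 3) has no saddle point. Let the inspector play day 1 with probability p; indifference gives 6p − 10(1−p) = −p + 11(1−p), so p = 3/4.
Similarly the inspectee's optimal q on day 2 is 3/7, and the value is 6·(3/7) + (-1)·(4/7) = 2.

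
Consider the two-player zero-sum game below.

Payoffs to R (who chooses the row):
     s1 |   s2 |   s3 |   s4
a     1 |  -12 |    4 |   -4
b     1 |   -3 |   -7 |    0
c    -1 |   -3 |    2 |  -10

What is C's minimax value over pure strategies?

-3

The worst case (largest entry) in each column is s1: 1, s2: -3, s3: 4, s4: 0.
The best (smallest) of these is -3.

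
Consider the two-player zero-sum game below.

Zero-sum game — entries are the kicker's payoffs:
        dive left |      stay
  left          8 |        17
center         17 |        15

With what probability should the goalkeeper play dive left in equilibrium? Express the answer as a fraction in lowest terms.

2/11

Row minima are 8 and 15, so the kicker's maximin is 15; column maxima are 17 and 17, so the goalkeeper's minimax is 17. These differ, so the equilibrium is in mixed strategies.
Let the goalkeeper play dive left with probability q. The kicker is indifferent when 8q + 17(1−q) = 17q + 15(1−q), giving q = 2/11.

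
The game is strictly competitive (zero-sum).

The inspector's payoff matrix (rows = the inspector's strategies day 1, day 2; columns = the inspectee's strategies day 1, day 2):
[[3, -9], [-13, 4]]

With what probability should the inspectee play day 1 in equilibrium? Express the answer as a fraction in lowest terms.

13/29

Row minima are -9 and -13, so the inspector's maximin is -9; column maxima are 3 and 4, so the inspectee's minimax is 3. These differ, so the equilibrium is in mixed strategies.
Let the inspectee play day 1 with probability q. The inspector is indifferent when 3q − 9(1−q) = −13q + 4(1−q), giving q = 13/29.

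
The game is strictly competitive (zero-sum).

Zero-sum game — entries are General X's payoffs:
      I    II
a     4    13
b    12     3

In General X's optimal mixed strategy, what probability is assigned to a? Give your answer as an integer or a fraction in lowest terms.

1/2

Row minima are 4 and 3, so General X's maximin is 4; column maxima are 12 and 13, so General Y's minimax is 12. These differ, so the equilibrium is in mixed strategies.
Let General X play a with probability p. General Y is indifferent when 4p + 12(1−p) = 13p + 3(1−p), giving p = 1/2.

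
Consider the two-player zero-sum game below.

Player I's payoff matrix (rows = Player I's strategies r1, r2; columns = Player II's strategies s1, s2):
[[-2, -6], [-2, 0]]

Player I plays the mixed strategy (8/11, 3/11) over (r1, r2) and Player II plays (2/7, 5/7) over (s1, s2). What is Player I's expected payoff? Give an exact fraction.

-284/77

Against (2/7, 5/7), each row's expected payoff is r1: -34/7; r2: -4/7.
Taking the (8/11, 3/11)-weighted average: (8/11)·(-34/7) + (3/11)·(-4/7) = -284/77.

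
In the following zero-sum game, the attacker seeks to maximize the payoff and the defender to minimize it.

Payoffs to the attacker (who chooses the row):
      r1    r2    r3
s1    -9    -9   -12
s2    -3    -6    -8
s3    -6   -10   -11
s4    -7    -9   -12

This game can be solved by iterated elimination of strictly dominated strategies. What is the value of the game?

-8

Row s4 is strictly dominated by row s2 (-3>-7, -6>-9, -8>-12); eliminate s4.
Column r2 is strictly dominated by r3 for the defender (-12<-9, -8<-6, -11<-10); eliminate r2.
Row s1 is strictly dominated by row s2 (-3>-9, -8>-12); eliminate s1.
Row s3 is strictly dominated by row s2 (-3>-6, -8>-11); eliminate s3.
Column r1 is strictly dominated by r3 for the defender (-8<-3); eliminate r1.
Only (s2, r3) remains, with payoff -8.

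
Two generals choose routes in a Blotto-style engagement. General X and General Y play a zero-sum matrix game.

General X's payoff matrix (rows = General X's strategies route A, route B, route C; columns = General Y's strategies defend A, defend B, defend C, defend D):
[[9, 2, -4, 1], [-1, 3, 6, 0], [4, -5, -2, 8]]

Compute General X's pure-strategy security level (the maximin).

-1

The worst-case payoff for each row is route A: -4, route B: -1, route C: -5.
The best of these is -1.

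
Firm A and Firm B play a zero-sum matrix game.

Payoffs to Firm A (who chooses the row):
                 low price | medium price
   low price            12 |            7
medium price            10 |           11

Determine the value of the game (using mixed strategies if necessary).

Row minima are 7 and 10, so Firm A's maximin is 10; column maxima are 12 and 11, so Firm B's minimax is 11. These differ, so the equilibrium is in mixed strategies.
Let Firm A play low price with probability p. Firm B is indifferent when 12p + 10(1−p) = 7p + 11(1−p), giving p = 1/6.
Let Firm B play low price with probability q. Firm A is indifferent when 12q + 7(1−q) = 10q + 11(1−q), giving q = 2/3.
The value is 12·(2/3) + (7)·(1/3) = 31/3.

31/3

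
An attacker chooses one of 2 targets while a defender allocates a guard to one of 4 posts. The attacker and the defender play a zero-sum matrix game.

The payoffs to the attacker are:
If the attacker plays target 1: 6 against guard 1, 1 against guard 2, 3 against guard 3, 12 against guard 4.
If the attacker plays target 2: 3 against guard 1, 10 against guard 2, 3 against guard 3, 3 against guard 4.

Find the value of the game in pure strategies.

3

Row minima: 1, 3 → the attacker's maximin is 3.
Column maxima: 6, 10, 3, 12 → the defender's minimax is 3.
They coincide at (target 2, guard 3), so the value is 3.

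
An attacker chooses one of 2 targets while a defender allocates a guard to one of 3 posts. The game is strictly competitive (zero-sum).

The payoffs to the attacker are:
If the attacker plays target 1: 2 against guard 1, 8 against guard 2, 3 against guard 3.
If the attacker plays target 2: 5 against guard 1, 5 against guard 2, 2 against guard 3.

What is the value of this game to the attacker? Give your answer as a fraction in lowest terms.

11/4

Column guard 2 is strictly dominated by guard 3 for the defender (it gives the attacker more in every row).
The remaining 2×2 game on (target 1, target 2) × (guard 1, guard 3) has no saddle point. Let the attacker play target 1 with probability p; indifference gives 2p + 5(1−p) = 3p + 2(1−p), so p = 3/4.
Similarly the defender's optimal q on guard 1 is 1/4, and the value is 2·(1/4) + (3)·(3/4) = 11/4.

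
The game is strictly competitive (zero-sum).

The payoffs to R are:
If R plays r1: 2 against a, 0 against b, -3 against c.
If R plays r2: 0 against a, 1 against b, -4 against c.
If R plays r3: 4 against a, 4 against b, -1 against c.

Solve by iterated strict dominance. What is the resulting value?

-1

Row r1 is strictly dominated by row r3 (4>2, 4>0, -1>-3); eliminate r1.
Row r2 is strictly dominated by row r3 (4>0, 4>1, -1>-4); eliminate r2.
Column a is strictly dominated by c for C (-1<4); eliminate a.
Column b is strictly dominated by c for C (-1<4); eliminate b.
Only (r3, c) remains, with payoff -1.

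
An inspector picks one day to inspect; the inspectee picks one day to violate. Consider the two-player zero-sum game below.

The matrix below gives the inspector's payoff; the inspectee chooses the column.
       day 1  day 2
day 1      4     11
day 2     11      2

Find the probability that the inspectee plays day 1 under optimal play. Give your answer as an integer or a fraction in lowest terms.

Row minima are 4 and 2, so the inspector's maximin is 4; column maxima are 11 and 11, so the inspectee's minimax is 11. These differ, so the equilibrium is in mixed strategies.
Let the inspectee play day 1 with probability q. The inspector is indifferent when 4q + 11(1−q) = 11q + 2(1−q), giving q = 9/16.

9/16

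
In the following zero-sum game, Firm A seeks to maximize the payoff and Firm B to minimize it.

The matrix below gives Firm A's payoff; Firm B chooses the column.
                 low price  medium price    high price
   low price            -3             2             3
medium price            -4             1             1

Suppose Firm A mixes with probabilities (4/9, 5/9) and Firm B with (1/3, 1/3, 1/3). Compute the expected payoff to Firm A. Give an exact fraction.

Against (1/3, 1/3, 1/3), each row's expected payoff is low price: 2/3; medium price: -2/3.
Taking the (4/9, 5/9)-weighted average: (4/9)·(2/3) + (5/9)·(-2/3) = -2/27.

-2/27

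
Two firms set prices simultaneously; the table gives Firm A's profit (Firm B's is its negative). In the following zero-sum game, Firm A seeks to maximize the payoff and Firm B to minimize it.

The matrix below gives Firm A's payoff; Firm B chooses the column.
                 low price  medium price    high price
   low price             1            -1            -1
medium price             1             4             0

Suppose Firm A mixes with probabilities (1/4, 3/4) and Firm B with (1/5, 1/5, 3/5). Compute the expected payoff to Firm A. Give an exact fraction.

3/5

Against (1/5, 1/5, 3/5), each row's expected payoff is low price: -3/5; medium price: 1.
Taking the (1/4, 3/4)-weighted average: (1/4)·(-3/5) + (3/4)·(1) = 3/5.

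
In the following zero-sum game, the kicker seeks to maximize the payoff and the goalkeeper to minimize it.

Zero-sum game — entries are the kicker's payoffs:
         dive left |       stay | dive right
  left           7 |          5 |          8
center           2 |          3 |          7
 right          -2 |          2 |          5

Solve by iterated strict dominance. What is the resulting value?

5

Column dive right is strictly dominated by dive left for the goalkeeper (7<8, 2<7, -2<5); eliminate dive right.
Row right is strictly dominated by row left (7>-2, 5>2); eliminate right.
Row center is strictly dominated by row left (7>2, 5>3); eliminate center.
Column dive left is strictly dominated by stay for the goalkeeper (5<7); eliminate dive left.
Only (left, stay) remains, with payoff 5.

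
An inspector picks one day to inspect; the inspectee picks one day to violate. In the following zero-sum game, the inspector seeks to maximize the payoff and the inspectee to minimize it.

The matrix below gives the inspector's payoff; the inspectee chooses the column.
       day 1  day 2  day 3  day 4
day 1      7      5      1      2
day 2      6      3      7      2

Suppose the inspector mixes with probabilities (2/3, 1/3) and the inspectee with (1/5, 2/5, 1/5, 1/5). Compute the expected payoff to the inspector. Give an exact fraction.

Against (1/5, 2/5, 1/5, 1/5), each row's expected payoff is day 1: 4; day 2: 21/5.
Taking the (2/3, 1/3)-weighted average: (2/3)·(4) + (1/3)·(21/5) = 61/15.

61/15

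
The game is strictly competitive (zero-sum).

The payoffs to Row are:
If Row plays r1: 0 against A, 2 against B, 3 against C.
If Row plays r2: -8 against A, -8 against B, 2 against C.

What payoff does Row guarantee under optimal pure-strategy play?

Row minima: 0, -8 → Row's maximin is 0.
Column maxima: 0, 2, 3 → Column's minimax is 0.
They coincide at (r1, A), so the value is 0.

0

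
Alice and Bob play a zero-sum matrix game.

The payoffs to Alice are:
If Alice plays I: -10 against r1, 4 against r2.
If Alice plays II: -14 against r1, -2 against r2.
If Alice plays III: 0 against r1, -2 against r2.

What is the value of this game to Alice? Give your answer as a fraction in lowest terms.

-5/4

Row II is strictly dominated by row I, so Alice never plays it.
The remaining 2×2 game on (I, III) × (r1, r2) has no saddle point. Let Alice play I with probability p; indifference gives −10p = 4p − 2(1−p), so p = 1/8.
Similarly Bob's optimal q on r1 is 3/8, and the value is -10·(3/8) + (4)·(5/8) = -5/4.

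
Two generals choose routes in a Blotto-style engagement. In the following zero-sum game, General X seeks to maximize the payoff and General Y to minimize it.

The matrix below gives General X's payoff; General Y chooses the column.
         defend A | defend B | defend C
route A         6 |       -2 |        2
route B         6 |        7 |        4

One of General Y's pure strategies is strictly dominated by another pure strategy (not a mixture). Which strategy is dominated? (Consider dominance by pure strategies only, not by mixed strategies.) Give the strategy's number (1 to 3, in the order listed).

1

General Y prefers columns that give General X less. Compare defend A with defend C: 2 < 6, 4 < 6.
So defend C strictly dominates defend A for General Y; defend A is strictly dominated.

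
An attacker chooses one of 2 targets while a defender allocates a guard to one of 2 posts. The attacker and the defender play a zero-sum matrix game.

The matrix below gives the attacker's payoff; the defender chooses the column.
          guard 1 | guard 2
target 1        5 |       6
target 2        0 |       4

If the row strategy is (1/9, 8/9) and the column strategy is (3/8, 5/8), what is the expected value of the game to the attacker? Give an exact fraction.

Against (3/8, 5/8), each row's expected payoff is target 1: 45/8; target 2: 5/2.
Taking the (1/9, 8/9)-weighted average: (1/9)·(45/8) + (8/9)·(5/2) = 205/72.

205/72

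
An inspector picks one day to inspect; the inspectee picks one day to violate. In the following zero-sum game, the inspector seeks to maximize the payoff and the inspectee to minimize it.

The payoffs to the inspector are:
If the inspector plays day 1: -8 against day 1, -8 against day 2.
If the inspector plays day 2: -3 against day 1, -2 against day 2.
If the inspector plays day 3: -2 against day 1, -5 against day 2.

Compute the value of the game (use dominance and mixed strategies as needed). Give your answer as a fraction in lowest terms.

Row day 1 is strictly dominated by row day 2, so the inspector never plays it.
The remaining 2×2 game on (day 2, day 3) × (day 1, day 2) has no saddle point. Let the inspector play day 2 with probability p; indifference gives −3p − 2(1−p) = −2p − 5(1−p), so p = 3/4.
Similarly the inspectee's optimal q on day 1 is 3/4, and the value is -3·(3/4) + (-2)·(1/4) = -11/4.

-11/4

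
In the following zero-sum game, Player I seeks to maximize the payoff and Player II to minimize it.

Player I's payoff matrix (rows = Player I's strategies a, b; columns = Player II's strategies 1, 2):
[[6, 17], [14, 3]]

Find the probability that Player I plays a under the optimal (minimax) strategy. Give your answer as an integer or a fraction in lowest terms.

1/2

Row minima are 6 and 3, so Player I's maximin is 6; column maxima are 14 and 17, so Player II's minimax is 14. These differ, so the equilibrium is in mixed strategies.
Let Player I play a with probability p. Player II is indifferent when 6p + 14(1−p) = 17p + 3(1−p), giving p = 1/2.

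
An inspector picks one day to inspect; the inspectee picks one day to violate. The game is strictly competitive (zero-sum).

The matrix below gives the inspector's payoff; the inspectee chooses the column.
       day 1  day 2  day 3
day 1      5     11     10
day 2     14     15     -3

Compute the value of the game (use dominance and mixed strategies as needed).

155/22

Column day 2 is strictly dominated by day 1 for the inspectee (it gives the inspector more in every row).
The remaining 2×2 game on (day 1, day 2) × (day 1, day 3) has no saddle point. Let the inspector play day 1 with probability p; indifference gives 5p + 14(1−p) = 10p − 3(1−p), so p = 17/22.
Similarly the inspectee's optimal q on day 1 is 13/22, and the value is 5·(13/22) + (10)·(9/22) = 155/22.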